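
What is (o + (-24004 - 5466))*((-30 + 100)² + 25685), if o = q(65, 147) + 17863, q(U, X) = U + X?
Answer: -348516075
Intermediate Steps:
o = 18075 (o = (65 + 147) + 17863 = 212 + 17863 = 18075)
(o + (-24004 - 5466))*((-30 + 100)² + 25685) = (18075 + (-24004 - 5466))*((-30 + 100)² + 25685) = (18075 - 29470)*(70² + 25685) = -11395*(4900 + 25685) = -11395*30585 = -348516075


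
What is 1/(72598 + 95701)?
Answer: 1/168299 ≈ 5.9418e-6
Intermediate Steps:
1/(72598 + 95701) = 1/168299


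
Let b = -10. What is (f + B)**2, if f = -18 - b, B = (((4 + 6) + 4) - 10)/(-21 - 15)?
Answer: 5329/81 ≈ 65.790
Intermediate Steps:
B = -1/9 (B = ((10 + 4) - 10)/(-36) = (14 - 10)*(-1/36) = 4*(-1/36) = -1/9 ≈ -0.11111)
f = -8 (f = -18 - 1*(-10) = -18 + 10 = -8)
(f + B)**2 = (-8 - 1/9)**2 = (-73/9)**2 = 5329/81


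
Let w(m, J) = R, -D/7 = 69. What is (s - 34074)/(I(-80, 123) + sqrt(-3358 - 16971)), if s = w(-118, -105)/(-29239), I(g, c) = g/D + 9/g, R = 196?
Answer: -11290514865157920/126781179220213993 + 212501458543449600*I*sqrt(20329)/126781179220213993 ≈ -0.089055 + 238.98*I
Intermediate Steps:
D = -483 (D = -7*69 = -483)
I(g, c) = 9/g - g/483 (I(g, c) = g/(-483) + 9/g = g*(-1/483) + 9/g = -g/483 + 9/g = 9/g - g/483)
w(m, J) = 196
s = -28/4177 (s = 196/(-29239) = 196*(-1/29239) = -28/4177 ≈ -0.0067034)
(s - 34074)/(I(-80, 123) + sqrt(-3358 - 16971)) = (-28/4177 - 34074)/((9/(-80) - 1/483*(-80)) + sqrt(-3358 - 16971)) = -142327126/(4177*((9*(-1/80) + 80/483) + sqrt(-20329))) = -142327126/(4177*((-9/80 + 80/483) + I*sqrt(20329))) = -142327126/(4177*(2053/38640 + I*sqrt(20329)))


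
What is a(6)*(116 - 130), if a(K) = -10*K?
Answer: 840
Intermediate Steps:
a(6)*(116 - 130) = (-10*6)*(116 - 130) = -60*(-14) = 840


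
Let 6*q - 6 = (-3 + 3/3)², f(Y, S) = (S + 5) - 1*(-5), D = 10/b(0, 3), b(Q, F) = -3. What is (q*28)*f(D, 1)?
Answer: 1540/3 ≈ 513.33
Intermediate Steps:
D = -10/3 (D = 10/(-3) = 10*(-⅓) = -10/3 ≈ -3.3333)
f(Y, S) = 10 + S (f(Y, S) = (5 + S) + 5 = 10 + S)
q = 5/3 (q = 1 + (-3 + 3/3)²/6 = 1 + (-3 + 3*(⅓))²/6 = 1 + (-3 + 1)²/6 = 1 + (⅙)*(-2)² = 1 + (⅙)*4 = 1 + ⅔ = 5/3 ≈ 1.6667)
(q*28)*f(D, 1) = ((5/3)*28)*(10 + 1) = (140/3)*11 = 1540/3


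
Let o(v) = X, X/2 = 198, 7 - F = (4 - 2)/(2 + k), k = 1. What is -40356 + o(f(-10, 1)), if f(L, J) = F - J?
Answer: -39960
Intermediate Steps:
F = 19/3 (F = 7 - (4 - 2)/(2 + 1) = 7 - 2/3 = 19/3 ≈ 6.3333)
X = 396 (X = 2*198 = 396)
f(L, J) = 19/3 - J
o(v) = 396
-40356 + o(f(-10, 1)) = -40356 + 396 = -39960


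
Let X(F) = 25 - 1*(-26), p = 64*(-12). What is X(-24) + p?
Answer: -717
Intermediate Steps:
p = -768
X(F) = 51 (X(F) = 25 + 26 = 51)
X(-24) + p = 51 - 768 = -717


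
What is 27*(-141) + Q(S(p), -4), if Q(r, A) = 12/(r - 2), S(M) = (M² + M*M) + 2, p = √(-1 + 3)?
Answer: -3804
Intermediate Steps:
p = √2 ≈ 1.4142
S(M) = 2 + 2*M² (S(M) = (M² + M²) + 2 = 2*M² + 2 = 2 + 2*M²)
Q(r, A) = 12/(-2 + r)
27*(-141) + Q(S(p), -4) = 27*(-141) + 12/(-2 + (2 + 2*(√2)²)) = -3807 + 12/(-2 + (2 + 2*2)) = -3807 + 12/(-2 + (2 + 4)) = -3807 + 12/(-2 + 6) = -3807 + 12/4 = -3807 + 12*(¼) = -3807 + 3 = -3804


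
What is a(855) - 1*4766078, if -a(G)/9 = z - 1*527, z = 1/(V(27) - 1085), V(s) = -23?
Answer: -5275559171/1108 ≈ -4.7613e+6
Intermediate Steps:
z = -1/1108 (z = 1/(-23 - 1085) = 1/(-1108) = -1/1108 ≈ -0.00090253)
a(G) = 5255253/1108 (a(G) = -9*(-1/1108 - 1*527) = -9*(-1/1108 - 527) = -9*(-583917/1108) = 5255253/1108)
a(855) - 1*4766078 = 5255253/1108 - 1*4766078 = 5255253/1108 - 4766078 = -5275559171/1108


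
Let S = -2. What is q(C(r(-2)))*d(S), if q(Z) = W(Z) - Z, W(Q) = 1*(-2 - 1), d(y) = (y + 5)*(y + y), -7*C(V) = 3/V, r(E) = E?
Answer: 270/7 ≈ 38.571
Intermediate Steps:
C(V) = -3/(7*V)
d(y) = 2*y*(5 + y) (d(y) = (5 + y)*(2*y) = 2*y*(5 + y))
W(Q) = -3 (W(Q) = 1*(-3) = -3)
q(Z) = -3 - Z
q(C(r(-2)))*d(S) = (-3 - (-3)/(7*(-2)))*(2*(-2)*(5 - 2)) = (-3 - (-3)*(-1)/(7*2))*(2*(-2)*3) = (-3 - 1*3/14)*(-12) = (-3 - 3/14)*(-12) = -45/14*(-12) = 270/7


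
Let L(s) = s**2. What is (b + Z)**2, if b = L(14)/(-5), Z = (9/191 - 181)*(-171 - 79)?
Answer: 1863222750124096/912025 ≈ 2.0430e+9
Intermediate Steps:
Z = 8640500/191 (Z = (9*(1/191) - 181)*(-250) = (9/191 - 181)*(-250) = -34562/191*(-250) = 8640500/191 ≈ 45238.)
b = -196/5 (b = 14**2/(-5) = 196*(-1/5) = -196/5 ≈ -39.200)
(b + Z)**2 = (-196/5 + 8640500/191)**2 = (43165064/955)**2 = 1863222750124096/912025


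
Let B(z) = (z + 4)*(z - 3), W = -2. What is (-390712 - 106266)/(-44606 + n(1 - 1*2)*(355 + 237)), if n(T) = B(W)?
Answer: 248489/25263 ≈ 9.8361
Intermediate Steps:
B(z) = (-3 + z)*(4 + z) (B(z) = (4 + z)*(-3 + z) = (-3 + z)*(4 + z))
n(T) = -10 (n(T) = -12 - 2 + (-2)² = -12 - 2 + 4 = -10)
(-390712 - 106266)/(-44606 + n(1 - 1*2)*(355 + 237)) = (-390712 - 106266)/(-44606 - 10*(355 + 237)) = -496978/(-44606 - 10*592) = -496978/(-44606 - 5920) = -496978/(-50526) = -496978*(-1/50526) = 248489/25263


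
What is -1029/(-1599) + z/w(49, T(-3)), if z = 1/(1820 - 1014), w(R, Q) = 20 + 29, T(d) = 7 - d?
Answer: 1042075/1619254 ≈ 0.64355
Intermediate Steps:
w(R, Q) = 49
z = 1/806 ≈ 0.0012407
-1029/(-1599) + z/w(49, T(-3)) = -1029/(-1599) + (1/806)/49 = -1029*(-1/1599) + (1/806)*(1/49) = 343/533 + 1/39494 = 1042075/1619254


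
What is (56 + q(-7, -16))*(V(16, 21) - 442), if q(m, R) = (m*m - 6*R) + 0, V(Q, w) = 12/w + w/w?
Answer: -619683/7 ≈ -88526.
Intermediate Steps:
V(Q, w) = 1 + 12/w (V(Q, w) = 12/w + 1 = 1 + 12/w)
q(m, R) = m² - 6*R (q(m, R) = (m² - 6*R) + 0 = m² - 6*R)
(56 + q(-7, -16))*(V(16, 21) - 442) = (56 + ((-7)² - 6*(-16)))*((12 + 21)/21 - 442) = (56 + (49 + 96))*((1/21)*33 - 442) = (56 + 145)*(11/7 - 442) = 201*(-3083/7) = -619683/7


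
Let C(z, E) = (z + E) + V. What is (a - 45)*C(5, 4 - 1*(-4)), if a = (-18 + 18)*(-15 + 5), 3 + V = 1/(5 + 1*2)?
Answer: -3195/7 ≈ -456.43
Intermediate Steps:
V = -20/7 (V = -3 + 1/(5 + 1*2) = -3 + 1/(5 + 2) = -3 + 1/7 = -3 + ⅐ = -20/7 ≈ -2.8571)
a = 0 (a = 0*(-10) = 0)
C(z, E) = -20/7 + E + z (C(z, E) = (z + E) - 20/7 = (E + z) - 20/7 = -20/7 + E + z)
(a - 45)*C(5, 4 - 1*(-4)) = (0 - 45)*(-20/7 + (4 - 1*(-4)) + 5) = -45*(-20/7 + (4 + 4) + 5) = -45*(-20/7 + 8 + 5) = -45*71/7 = -3195/7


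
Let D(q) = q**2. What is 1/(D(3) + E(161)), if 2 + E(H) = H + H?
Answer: 1/329 ≈ 0.0030395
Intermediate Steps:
E(H) = -2 + 2*H (E(H) = -2 + (H + H) = -2 + 2*H)
1/(D(3) + E(161)) = 1/(3**2 + (-2 + 2*161)) = 1/(9 + (-2 + 322)) = 1/(9 + 320) = 1/329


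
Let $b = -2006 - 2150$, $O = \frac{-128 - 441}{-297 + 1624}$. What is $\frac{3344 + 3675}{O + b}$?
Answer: $- \frac{9314213}{5515581} \approx -1.6887$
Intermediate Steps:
$O = - \frac{569}{1327} \approx -0.42879$
$b = -4156$
$\frac{3344 + 3675}{O + b} = \frac{3344 + 3675}{- \frac{569}{1327} - 4156} = \frac{7019}{- \frac{5515581}{1327}} = 7019 \left(- \frac{1327}{5515581}\right) = - \frac{9314213}{5515581}$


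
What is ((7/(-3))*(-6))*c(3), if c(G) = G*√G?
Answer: 42*√3 ≈ 72.746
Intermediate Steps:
c(G) = G^(3/2)
((7/(-3))*(-6))*c(3) = ((7/(-3))*(-6))*3^(3/2) = ((7*(-⅓))*(-6))*(3*√3) = (-7/3*(-6))*(3*√3) = 14*(3*√3) = 42*√3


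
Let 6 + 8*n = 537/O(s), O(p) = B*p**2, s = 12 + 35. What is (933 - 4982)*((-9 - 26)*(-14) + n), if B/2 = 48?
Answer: -1120249021539/565504 ≈ -1.9810e+6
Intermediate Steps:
B = 96 (B = 2*48 = 96)
s = 47
O(p) = 96*p**2
n = -423949/565504 (n = -3/4 + (537/((96*47**2)))/8 = -3/4 + (537/((96*2209)))/8 = -3/4 + (537/212064)/8 = -3/4 + (537*(1/212064))/8 = -3/4 + (1/8)*(179/70688) = -3/4 + 179/565504 = -423949/565504 ≈ -0.74968)
(933 - 4982)*((-9 - 26)*(-14) + n) = (933 - 4982)*((-9 - 26)*(-14) - 423949/565504) = -4049*(-35*(-14) - 423949/565504) = -4049*(490 - 423949/565504) = -4049*276673011/565504 = -1120249021539/565504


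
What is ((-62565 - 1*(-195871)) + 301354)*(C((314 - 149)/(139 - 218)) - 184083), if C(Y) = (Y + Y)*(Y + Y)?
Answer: -499317023749980/6241 ≈ -8.0006e+10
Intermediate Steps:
C(Y) = 4*Y**2 (C(Y) = (2*Y)*(2*Y) = 4*Y**2)
((-62565 - 1*(-195871)) + 301354)*(C((314 - 149)/(139 - 218)) - 184083) = ((-62565 - 1*(-195871)) + 301354)*(4*((314 - 149)/(139 - 218))**2 - 184083) = ((-62565 + 195871) + 301354)*(4*(165/(-79))**2 - 184083) = (133306 + 301354)*(4*(165*(-1/79))**2 - 184083) = 434660*(4*(-165/79)**2 - 184083) = 434660*(4*(27225/6241) - 184083) = 434660*(108900/6241 - 184083) = 434660*(-1148753103/6241) = -499317023749980/6241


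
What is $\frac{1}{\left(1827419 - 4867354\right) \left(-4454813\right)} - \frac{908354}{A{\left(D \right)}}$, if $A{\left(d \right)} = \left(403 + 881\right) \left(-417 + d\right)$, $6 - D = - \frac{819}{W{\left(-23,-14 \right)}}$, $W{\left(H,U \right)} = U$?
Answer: $\frac{6150620243075087854}{4081919170383702945} \approx 1.5068$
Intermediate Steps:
$D = - \frac{105}{2}$ ($D = 6 - - \frac{819}{-14} = 6 - \left(-819\right) \left(- \frac{1}{14}\right) = 6 - \frac{117}{2} = - \frac{105}{2} \approx -52.5$)
$A{\left(d \right)} = -535428 + 1284 d$ ($A{\left(d \right)} = 1284 \left(-417 + d\right) = -535428 + 1284 d$)
$\frac{1}{\left(1827419 - 4867354\right) \left(-4454813\right)} - \frac{908354}{A{\left(D \right)}} = \frac{1}{\left(1827419 - 4867354\right) \left(-4454813\right)} - \frac{908354}{-535428 + 1284 \left(- \frac{105}{2}\right)} = \frac{1}{-3039935} \left(- \frac{1}{4454813}\right) - \frac{908354}{-535428 - 67410} = \left(- \frac{1}{3039935}\right) \left(- \frac{1}{4454813}\right) - \frac{908354}{-602838} = \frac{1}{13542341957155} - - \frac{454177}{301419} = \frac{1}{13542341957155} + \frac{454177}{301419} = \frac{6150620243075087854}{4081919170383702945}$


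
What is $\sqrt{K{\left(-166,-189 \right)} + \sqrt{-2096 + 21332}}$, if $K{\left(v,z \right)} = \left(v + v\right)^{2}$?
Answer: $\sqrt{110224 + 2 \sqrt{4809}} \approx 332.21$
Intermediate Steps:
$K{\left(v,z \right)} = 4 v^{2}$ ($K{\left(v,z \right)} = \left(2 v\right)^{2} = 4 v^{2}$)
$\sqrt{K{\left(-166,-189 \right)} + \sqrt{-2096 + 21332}} = \sqrt{4 \left(-166\right)^{2} + \sqrt{-2096 + 21332}} = \sqrt{4 \cdot 27556 + \sqrt{19236}} = \sqrt{110224 + 2 \sqrt{4809}}$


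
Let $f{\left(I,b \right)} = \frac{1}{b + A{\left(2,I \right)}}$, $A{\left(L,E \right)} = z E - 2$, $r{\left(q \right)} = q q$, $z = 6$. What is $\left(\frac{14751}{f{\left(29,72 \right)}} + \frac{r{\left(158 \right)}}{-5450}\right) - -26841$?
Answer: $\frac{9881069143}{2725} \approx 3.6261 \cdot 10^{6}$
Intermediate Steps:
$r{\left(q \right)} = q^{2}$
$A{\left(L,E \right)} = -2 + 6 E$ ($A{\left(L,E \right)} = 6 E - 2 = -2 + 6 E$)
$f{\left(I,b \right)} = \frac{1}{-2 + b + 6 I}$ ($f{\left(I,b \right)} = \frac{1}{b + \left(-2 + 6 I\right)} = \frac{1}{-2 + b + 6 I}$)
$\left(\frac{14751}{f{\left(29,72 \right)}} + \frac{r{\left(158 \right)}}{-5450}\right) - -26841 = \left(\frac{14751}{\frac{1}{-2 + 72 + 6 \cdot 29}} + \frac{158^{2}}{-5450}\right) - -26841 = \left(\frac{14751}{\frac{1}{-2 + 72 + 174}} + 24964 \left(- \frac{1}{5450}\right)\right) + 26841 = \left(\frac{14751}{\frac{1}{244}} - \frac{12482}{2725}\right) + 26841 = \left(14751 \frac{1}{\frac{1}{244}} - \frac{12482}{2725}\right) + 26841 = \left(14751 \cdot 244 - \frac{12482}{2725}\right) + 26841 = \left(3599244 - \frac{12482}{2725}\right) + 26841 = \frac{9807927418}{2725} + 26841 = \frac{9881069143}{2725}$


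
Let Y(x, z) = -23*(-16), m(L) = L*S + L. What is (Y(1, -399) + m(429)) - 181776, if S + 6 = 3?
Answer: -182266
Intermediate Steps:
S = -3 (S = -6 + 3 = -3)
m(L) = -2*L (m(L) = L*(-3) + L = -3*L + L = -2*L)
Y(x, z) = 368
(Y(1, -399) + m(429)) - 181776 = (368 - 2*429) - 181776 = (368 - 858) - 181776 = -490 - 181776 = -182266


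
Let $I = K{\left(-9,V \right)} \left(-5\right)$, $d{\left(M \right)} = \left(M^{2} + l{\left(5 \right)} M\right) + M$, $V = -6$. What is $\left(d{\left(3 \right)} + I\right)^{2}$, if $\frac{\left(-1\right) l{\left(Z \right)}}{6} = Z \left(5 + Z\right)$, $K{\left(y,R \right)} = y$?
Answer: $710649$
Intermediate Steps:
$l{\left(Z \right)} = - 6 Z \left(5 + Z\right)$
$d{\left(M \right)} = M^{2} - 299 M$ ($d{\left(M \right)} = \left(M^{2} + \left(-6\right) 5 \left(5 + 5\right) M\right) + M = \left(M^{2} + \left(-6\right) 5 \cdot 10 M\right) + M = \left(M^{2} - 300 M\right) + M = M^{2} - 299 M$)
$I = 45$ ($I = \left(-9\right) \left(-5\right) = 45$)
$\left(d{\left(3 \right)} + I\right)^{2} = \left(3 \left(-299 + 3\right) + 45\right)^{2} = \left(3 \left(-296\right) + 45\right)^{2} = \left(-888 + 45\right)^{2} = \left(-843\right)^{2} = 710649$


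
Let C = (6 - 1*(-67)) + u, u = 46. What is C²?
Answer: 14161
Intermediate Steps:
C = 119 (C = (6 - 1*(-67)) + 46 = (6 + 67) + 46 = 73 + 46 = 119)
C² = 119² = 14161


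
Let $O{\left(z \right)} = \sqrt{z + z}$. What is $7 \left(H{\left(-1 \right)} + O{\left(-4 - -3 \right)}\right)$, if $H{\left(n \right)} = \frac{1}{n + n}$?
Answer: $- \frac{7}{2} + 7 i \sqrt{2} \approx -3.5 + 9.8995 i$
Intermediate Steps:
$O{\left(z \right)} = \sqrt{2} \sqrt{z}$ ($O{\left(z \right)} = \sqrt{2 z} = \sqrt{2} \sqrt{z}$)
$H{\left(n \right)} = \frac{1}{2 n}$
$7 \left(H{\left(-1 \right)} + O{\left(-4 - -3 \right)}\right) = 7 \left(\frac{1}{2 \left(-1\right)} + \sqrt{2} \sqrt{-4 - -3}\right) = 7 \left(\frac{1}{2} \left(-1\right) + \sqrt{2} \sqrt{-4 + 3}\right) = 7 \left(- \frac{1}{2} + \sqrt{2} \sqrt{-1}\right) = 7 \left(- \frac{1}{2} + \sqrt{2} i\right) = 7 \left(- \frac{1}{2} + i \sqrt{2}\right) = - \frac{7}{2} + 7 i \sqrt{2}$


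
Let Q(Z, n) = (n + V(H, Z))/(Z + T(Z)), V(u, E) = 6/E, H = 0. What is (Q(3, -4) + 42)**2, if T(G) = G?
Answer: 15625/9 ≈ 1736.1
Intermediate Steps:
Q(Z, n) = (n + 6/Z)/(2*Z) (Q(Z, n) = (n + 6/Z)/(Z + Z) = (n + 6/Z)/((2*Z)) = (n + 6/Z)*(1/(2*Z)) = (n + 6/Z)/(2*Z))
(Q(3, -4) + 42)**2 = ((1/2)*(6 + 3*(-4))/3**2 + 42)**2 = ((1/2)*(1/9)*(6 - 12) + 42)**2 = ((1/2)*(1/9)*(-6) + 42)**2 = (-1/3 + 42)**2 = (125/3)**2 = 15625/9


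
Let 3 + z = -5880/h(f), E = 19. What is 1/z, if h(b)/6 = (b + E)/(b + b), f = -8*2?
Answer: 3/31351 ≈ 9.5691e-5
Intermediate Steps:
f = -16
h(b) = 3*(19 + b)/b (h(b) = 6*((b + 19)/(b + b)) = 6*((19 + b)/((2*b))) = 6*((19 + b)*(1/(2*b))) = 6*((19 + b)/(2*b)) = 3*(19 + b)/b)
z = 31351/3 (z = -3 - 5880/(3 + 57/(-16)) = -3 - 5880/(3 + 57*(-1/16)) = -3 - 5880/(3 - 57/16) = -3 - 5880/(-9/16) = -3 - 5880*(-16/9) = -3 + 31360/3 = 31351/3 ≈ 10450.)
1/z = 1/(31351/3) = 3/31351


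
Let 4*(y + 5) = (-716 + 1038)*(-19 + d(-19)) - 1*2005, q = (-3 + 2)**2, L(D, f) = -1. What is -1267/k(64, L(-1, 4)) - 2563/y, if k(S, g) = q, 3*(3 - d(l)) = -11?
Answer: -22761307/17989 ≈ -1265.3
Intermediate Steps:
d(l) = 20/3 (d(l) = 3 - 1/3*(-11) = 3 + 11/3 = 20/3)
q = 1 (q = (-1)**2 = 1)
y = -17989/12 (y = -5 + ((-716 + 1038)*(-19 + 20/3) - 1*2005)/4 = -5 + (322*(-37/3) - 2005)/4 = -5 + (-11914/3 - 2005)/4 = -5 + (1/4)*(-17929/3) = -5 - 17929/12 = -17989/12 ≈ -1499.1)
k(S, g) = 1
-1267/k(64, L(-1, 4)) - 2563/y = -1267/1 - 2563/(-17989/12) = -1267*1 - 2563*(-12/17989) = -1267 + 30756/17989 = -22761307/17989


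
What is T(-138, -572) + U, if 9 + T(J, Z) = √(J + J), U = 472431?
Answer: 472422 + 2*I*√69 ≈ 4.7242e+5 + 16.613*I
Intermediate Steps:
T(J, Z) = -9 + √2*√J (T(J, Z) = -9 + √(J + J) = -9 + √(2*J) = -9 + √2*√J)
T(-138, -572) + U = (-9 + √2*√(-138)) + 472431 = (-9 + √2*(I*√138)) + 472431 = (-9 + 2*I*√69) + 472431 = 472422 + 2*I*√69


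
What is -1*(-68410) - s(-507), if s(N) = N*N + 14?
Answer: -188653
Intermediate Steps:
s(N) = 14 + N² (s(N) = N² + 14 = 14 + N²)
-1*(-68410) - s(-507) = -1*(-68410) - (14 + (-507)²) = 68410 - (14 + 257049) = 68410 - 1*257063 = 68410 - 257063 = -188653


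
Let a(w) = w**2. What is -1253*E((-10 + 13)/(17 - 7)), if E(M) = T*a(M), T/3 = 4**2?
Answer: -135324/25 ≈ -5413.0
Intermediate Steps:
T = 48 (T = 3*4**2 = 3*16 = 48)
E(M) = 48*M**2
-1253*E((-10 + 13)/(17 - 7)) = -60144*((-10 + 13)/(17 - 7))**2 = -60144*(3/10)**2 = -60144*9/100 = -1253*108/25 = -135324/25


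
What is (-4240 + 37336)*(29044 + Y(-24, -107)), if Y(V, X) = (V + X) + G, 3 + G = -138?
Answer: 952238112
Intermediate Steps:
G = -141 (G = -3 - 138 = -141)
Y(V, X) = -141 + V + X (Y(V, X) = (V + X) - 141 = -141 + V + X)
(-4240 + 37336)*(29044 + Y(-24, -107)) = (-4240 + 37336)*(29044 + (-141 - 24 - 107)) = 33096*(29044 - 272) = 33096*28772 = 952238112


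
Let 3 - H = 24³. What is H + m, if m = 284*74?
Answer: 7195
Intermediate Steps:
m = 21016
H = -13821 (H = 3 - 1*24³ = 3 - 1*13824 = 3 - 13824 = -13821)
H + m = -13821 + 21016 = 7195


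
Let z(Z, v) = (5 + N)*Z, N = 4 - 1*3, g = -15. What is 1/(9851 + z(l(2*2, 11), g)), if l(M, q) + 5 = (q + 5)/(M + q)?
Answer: 5/49137 ≈ 0.00010176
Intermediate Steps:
l(M, q) = -5 + (5 + q)/(M + q) (l(M, q) = -5 + (q + 5)/(M + q) = -5 + (5 + q)/(M + q))
N = 1 (N = 4 - 3 = 1)
z(Z, v) = 6*Z (z(Z, v) = (5 + 1)*Z = 6*Z)
1/(9851 + z(l(2*2, 11), g)) = 1/(9851 + 6*((5 - 10*2 - 4*11)/(2*2 + 11))) = 1/(9851 + 6*((5 - 5*4 - 44)/(4 + 11))) = 1/(9851 + 6*((5 - 20 - 44)/15)) = 1/(9851 + 6*((1/15)*(-59))) = 1/(9851 + 6*(-59/15)) = 1/(9851 - 118/5) = 1/(49137/5) = 5/49137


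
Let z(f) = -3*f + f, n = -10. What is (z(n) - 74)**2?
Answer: 2916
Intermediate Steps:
z(f) = -2*f
(z(n) - 74)**2 = (-2*(-10) - 74)**2 = (20 - 74)**2 = (-54)**2 = 2916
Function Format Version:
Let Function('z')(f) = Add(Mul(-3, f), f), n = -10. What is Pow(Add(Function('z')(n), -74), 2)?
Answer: 2916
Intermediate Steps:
Function('z')(f) = Mul(-2, f)
Pow(Add(Function('z')(n), -74), 2) = Pow(Add(Mul(-2, -10), -74), 2) = Pow(Add(20, -74), 2) = Pow(-54, 2) = 2916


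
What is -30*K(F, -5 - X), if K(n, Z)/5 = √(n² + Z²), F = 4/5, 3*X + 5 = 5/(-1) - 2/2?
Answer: -40*√34 ≈ -233.24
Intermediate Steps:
X = -11/3 (X = -5/3 + (5/(-1) - 2/2)/3 = -5/3 + (5*(-1) - 2*½)/3 = -5/3 + (-5 - 1)/3 = -5/3 + (⅓)*(-6) = -5/3 - 2 = -11/3 ≈ -3.6667)
F = ⅘ (F = 4*(⅕) = ⅘ ≈ 0.80000)
K(n, Z) = 5*√(Z² + n²) (K(n, Z) = 5*√(n² + Z²) = 5*√(Z² + n²))
-30*K(F, -5 - X) = -150*√((-5 - 1*(-11/3))² + (⅘)²) = -150*√((-5 + 11/3)² + 16/25) = -150*√((-4/3)² + 16/25) = -150*√(16/9 + 16/25) = -150*√(544/225) = -150*4*√34/15 = -40*√34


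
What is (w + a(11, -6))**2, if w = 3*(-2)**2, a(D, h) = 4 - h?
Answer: 484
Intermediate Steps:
w = 12 (w = 3*4 = 12)
(w + a(11, -6))**2 = (12 + (4 - 1*(-6)))**2 = (12 + (4 + 6))**2 = (12 + 10)**2 = 22**2 = 484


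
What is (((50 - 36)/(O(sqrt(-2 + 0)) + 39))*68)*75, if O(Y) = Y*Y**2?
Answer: 2784600/1529 + 142800*I*sqrt(2)/1529 ≈ 1821.2 + 132.08*I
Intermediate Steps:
O(Y) = Y**3
(((50 - 36)/(O(sqrt(-2 + 0)) + 39))*68)*75 = (((50 - 36)/((sqrt(-2 + 0))**3 + 39))*68)*75 = ((14/((sqrt(-2))**3 + 39))*68)*75 = ((14/((I*sqrt(2))**3 + 39))*68)*75 = ((14/(-2*I*sqrt(2) + 39))*68)*75 = ((14/(39 - 2*I*sqrt(2)))*68)*75 = (952/(39 - 2*I*sqrt(2)))*75 = 71400/(39 - 2*I*sqrt(2))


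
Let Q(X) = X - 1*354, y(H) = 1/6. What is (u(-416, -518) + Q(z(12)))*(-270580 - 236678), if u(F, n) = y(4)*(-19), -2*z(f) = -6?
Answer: 179653875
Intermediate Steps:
y(H) = 1/6
z(f) = 3 (z(f) = -1/2*(-6) = 3)
Q(X) = -354 + X (Q(X) = X - 354 = -354 + X)
u(F, n) = -19/6 (u(F, n) = (1/6)*(-19) = -19/6)
(u(-416, -518) + Q(z(12)))*(-270580 - 236678) = (-19/6 + (-354 + 3))*(-270580 - 236678) = (-19/6 - 351)*(-507258) = -2125/6*(-507258) = 179653875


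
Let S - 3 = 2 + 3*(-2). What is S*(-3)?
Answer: 3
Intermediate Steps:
S = -1 (S = 3 + (2 + 3*(-2)) = 3 + (2 - 6) = 3 - 4 = -1)
S*(-3) = -1*(-3) = 3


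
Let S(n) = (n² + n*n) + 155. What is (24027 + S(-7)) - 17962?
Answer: 6318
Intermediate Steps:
S(n) = 155 + 2*n² (S(n) = (n² + n²) + 155 = 2*n² + 155 = 155 + 2*n²)
(24027 + S(-7)) - 17962 = (24027 + (155 + 2*(-7)²)) - 17962 = (24027 + (155 + 2*49)) - 17962 = (24027 + (155 + 98)) - 17962 = (24027 + 253) - 17962 = 24280 - 17962 = 6318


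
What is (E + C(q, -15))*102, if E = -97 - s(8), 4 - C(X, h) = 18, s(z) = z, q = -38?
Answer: -12138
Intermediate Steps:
C(X, h) = -14 (C(X, h) = 4 - 1*18 = 4 - 18 = -14)
E = -105 (E = -97 - 1*8 = -97 - 8 = -105)
(E + C(q, -15))*102 = (-105 - 14)*102 = -119*102 = -12138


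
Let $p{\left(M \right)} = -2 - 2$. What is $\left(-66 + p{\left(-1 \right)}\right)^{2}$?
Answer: $4900$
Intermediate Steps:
$p{\left(M \right)} = -4$
$\left(-66 + p{\left(-1 \right)}\right)^{2} = \left(-66 - 4\right)^{2} = \left(-70\right)^{2} = 4900$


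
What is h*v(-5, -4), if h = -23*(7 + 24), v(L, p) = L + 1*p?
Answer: 6417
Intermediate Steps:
v(L, p) = L + p
h = -713 (h = -23*31 = -713)
h*v(-5, -4) = -713*(-5 - 4) = -713*(-9) = 6417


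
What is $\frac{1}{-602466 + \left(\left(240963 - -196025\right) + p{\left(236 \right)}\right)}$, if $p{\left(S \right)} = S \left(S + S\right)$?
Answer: $- \frac{1}{54086} \approx -1.8489 \cdot 10^{-5}$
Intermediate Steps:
$p{\left(S \right)} = 2 S^{2}$ ($p{\left(S \right)} = S 2 S = 2 S^{2}$)
$\frac{1}{-602466 + \left(\left(240963 - -196025\right) + p{\left(236 \right)}\right)} = \frac{1}{-602466 + \left(\left(240963 - -196025\right) + 2 \cdot 236^{2}\right)} = \frac{1}{-602466 + \left(\left(240963 + 196025\right) + 2 \cdot 55696\right)} = \frac{1}{-602466 + \left(436988 + 111392\right)} = \frac{1}{-602466 + 548380} = \frac{1}{-54086} = - \frac{1}{54086}$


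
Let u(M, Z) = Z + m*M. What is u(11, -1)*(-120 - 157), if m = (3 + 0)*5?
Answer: -45428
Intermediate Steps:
m = 15 (m = 3*5 = 15)
u(M, Z) = Z + 15*M
u(11, -1)*(-120 - 157) = (-1 + 15*11)*(-120 - 157) = (-1 + 165)*(-277) = 164*(-277) = -45428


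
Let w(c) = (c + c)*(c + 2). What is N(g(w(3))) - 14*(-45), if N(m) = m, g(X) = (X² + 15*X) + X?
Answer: 2010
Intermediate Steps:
w(c) = 2*c*(2 + c) (w(c) = (2*c)*(2 + c) = 2*c*(2 + c))
g(X) = X² + 16*X
N(g(w(3))) - 14*(-45) = (2*3*(2 + 3))*(16 + 2*3*(2 + 3)) - 14*(-45) = (2*3*5)*(16 + 2*3*5) + 630 = 30*(16 + 30) + 630 = 30*46 + 630 = 1380 + 630 = 2010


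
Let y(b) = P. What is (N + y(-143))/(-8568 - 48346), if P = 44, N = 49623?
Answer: -49667/56914 ≈ -0.87267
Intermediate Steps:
y(b) = 44
(N + y(-143))/(-8568 - 48346) = (49623 + 44)/(-8568 - 48346) = 49667/(-56914) = 49667*(-1/56914) = -49667/56914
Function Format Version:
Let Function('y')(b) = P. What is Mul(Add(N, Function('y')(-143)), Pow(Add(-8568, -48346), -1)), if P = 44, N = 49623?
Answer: Rational(-49667, 56914) ≈ -0.87267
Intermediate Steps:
Function('y')(b) = 44
Mul(Add(N, Function('y')(-143)), Pow(Add(-8568, -48346), -1)) = Mul(Add(49623, 44), Pow(Add(-8568, -48346), -1)) = Mul(49667, Pow(-56914, -1)) = Mul(49667, Rational(-1, 56914)) = Rational(-49667, 56914)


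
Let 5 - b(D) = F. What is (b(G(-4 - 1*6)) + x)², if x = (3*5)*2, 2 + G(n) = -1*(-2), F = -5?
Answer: 1600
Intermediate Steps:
G(n) = 0 (G(n) = -2 - 1*(-2) = -2 + 2 = 0)
b(D) = 10 (b(D) = 5 - 1*(-5) = 5 + 5 = 10)
x = 30 (x = 15*2 = 30)
(b(G(-4 - 1*6)) + x)² = (10 + 30)² = 40² = 1600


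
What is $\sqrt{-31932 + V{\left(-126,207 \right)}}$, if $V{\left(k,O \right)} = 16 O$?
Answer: $6 i \sqrt{795} \approx 169.17 i$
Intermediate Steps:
$\sqrt{-31932 + V{\left(-126,207 \right)}} = \sqrt{-31932 + 16 \cdot 207} = \sqrt{-31932 + 3312} = \sqrt{-28620} = 6 i \sqrt{795}$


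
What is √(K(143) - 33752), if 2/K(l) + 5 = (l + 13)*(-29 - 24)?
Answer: I*√2310072255354/8273 ≈ 183.72*I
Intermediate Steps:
K(l) = 2/(-694 - 53*l) (K(l) = 2/(-5 + (l + 13)*(-29 - 24)) = 2/(-5 + (13 + l)*(-53)) = 2/(-5 + (-689 - 53*l)) = 2/(-694 - 53*l))
√(K(143) - 33752) = √(-2/(694 + 53*143) - 33752) = √(-2/(694 + 7579) - 33752) = √(-2/8273 - 33752) = √(-279230298/8273) = I*√2310072255354/8273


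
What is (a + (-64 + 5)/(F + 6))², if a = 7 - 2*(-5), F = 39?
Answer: 498436/2025 ≈ 246.14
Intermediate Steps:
a = 17 (a = 7 + 10 = 17)
(a + (-64 + 5)/(F + 6))² = (17 + (-64 + 5)/(39 + 6))² = (17 - 59/45)² = (706/45)² = 498436/2025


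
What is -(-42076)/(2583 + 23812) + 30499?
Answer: 805063181/26395 ≈ 30501.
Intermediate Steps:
-(-42076)/(2583 + 23812) + 30499 = -(-42076)/26395 + 30499 = -1*(-42076/26395) + 30499 = 42076/26395 + 30499 = 805063181/26395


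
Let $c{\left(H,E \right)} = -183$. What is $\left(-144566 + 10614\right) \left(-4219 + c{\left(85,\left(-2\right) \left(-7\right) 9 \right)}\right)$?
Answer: $589656704$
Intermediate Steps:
$\left(-144566 + 10614\right) \left(-4219 + c{\left(85,\left(-2\right) \left(-7\right) 9 \right)}\right) = \left(-144566 + 10614\right) \left(-4219 - 183\right) = \left(-133952\right) \left(-4402\right) = 589656704$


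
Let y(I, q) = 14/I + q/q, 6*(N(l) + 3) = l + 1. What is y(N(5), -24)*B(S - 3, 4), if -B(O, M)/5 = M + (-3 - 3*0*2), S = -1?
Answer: 30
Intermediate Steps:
N(l) = -17/6 + l/6 (N(l) = -3 + (l + 1)/6 = -3 + (1 + l)/6 = -3 + (⅙ + l/6) = -17/6 + l/6)
y(I, q) = 1 + 14/I (y(I, q) = 14/I + 1 = 1 + 14/I)
B(O, M) = 15 - 5*M (B(O, M) = -5*(M + (-3 - 3*0*2)) = -5*(M + (-3 + 0*2)) = -5*(M + (-3 + 0)) = -5*(M - 3) = -5*(-3 + M) = 15 - 5*M)
y(N(5), -24)*B(S - 3, 4) = ((14 + (-17/6 + (⅙)*5))/(-17/6 + (⅙)*5))*(15 - 5*4) = ((14 + (-17/6 + ⅚))/(-17/6 + ⅚))*(15 - 20) = ((14 - 2)/(-2))*(-5) = -½*12*(-5) = -6*(-5) = 30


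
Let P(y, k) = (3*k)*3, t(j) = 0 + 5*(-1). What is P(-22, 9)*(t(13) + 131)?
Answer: 10206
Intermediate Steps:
t(j) = -5 (t(j) = 0 - 5 = -5)
P(y, k) = 9*k
P(-22, 9)*(t(13) + 131) = (9*9)*(-5 + 131) = 81*126 = 10206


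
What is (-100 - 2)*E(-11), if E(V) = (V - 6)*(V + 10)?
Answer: -1734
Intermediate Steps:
E(V) = (-6 + V)*(10 + V)
(-100 - 2)*E(-11) = (-100 - 2)*(-60 + (-11)² + 4*(-11)) = -102*(-60 + 121 - 44) = -102*17 = -1734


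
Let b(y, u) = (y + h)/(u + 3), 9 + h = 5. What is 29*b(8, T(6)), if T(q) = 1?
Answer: 29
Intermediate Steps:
h = -4 (h = -9 + 5 = -4)
b(y, u) = (-4 + y)/(3 + u) (b(y, u) = (y - 4)/(u + 3) = (-4 + y)/(3 + u))
29*b(8, T(6)) = 29*((-4 + 8)/(3 + 1)) = 29*(4/4) = 29*((¼)*4) = 29*1 = 29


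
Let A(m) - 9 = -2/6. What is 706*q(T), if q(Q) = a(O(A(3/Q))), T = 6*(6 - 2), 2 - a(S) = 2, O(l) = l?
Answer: 0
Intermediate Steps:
A(m) = 26/3 (A(m) = 9 - 2/6 = 9 - 2*⅙ = 9 - ⅓ = 26/3)
a(S) = 0 (a(S) = 2 - 1*2 = 2 - 2 = 0)
T = 24 (T = 6*4 = 24)
q(Q) = 0
706*q(T) = 706*0 = 0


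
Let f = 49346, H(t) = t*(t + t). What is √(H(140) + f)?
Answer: √88546 ≈ 297.57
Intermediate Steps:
H(t) = 2*t² (H(t) = t*(2*t) = 2*t²)
√(H(140) + f) = √(2*140² + 49346) = √(2*19600 + 49346) = √(39200 + 49346) = √88546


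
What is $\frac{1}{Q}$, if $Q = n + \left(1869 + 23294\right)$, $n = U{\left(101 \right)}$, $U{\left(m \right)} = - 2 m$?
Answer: $\frac{1}{24961} \approx 4.0062 \cdot 10^{-5}$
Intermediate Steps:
$n = -202$ ($n = \left(-2\right) 101 = -202$)
$Q = 24961$ ($Q = -202 + \left(1869 + 23294\right) = -202 + 25163 = 24961$)
$\frac{1}{Q} = \frac{1}{24961}$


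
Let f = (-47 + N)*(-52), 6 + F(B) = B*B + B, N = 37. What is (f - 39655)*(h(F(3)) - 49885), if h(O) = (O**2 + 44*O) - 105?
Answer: 1944618150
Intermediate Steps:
F(B) = -6 + B + B**2 (F(B) = -6 + (B*B + B) = -6 + (B**2 + B) = -6 + (B + B**2) = -6 + B + B**2)
f = 520 (f = (-47 + 37)*(-52) = -10*(-52) = 520)
h(O) = -105 + O**2 + 44*O
(f - 39655)*(h(F(3)) - 49885) = (520 - 39655)*((-105 + (-6 + 3 + 3**2)**2 + 44*(-6 + 3 + 3**2)) - 49885) = -39135*((-105 + (-6 + 3 + 9)**2 + 44*(-6 + 3 + 9)) - 49885) = -39135*((-105 + 6**2 + 44*6) - 49885) = -39135*((-105 + 36 + 264) - 49885) = -39135*(195 - 49885) = -39135*(-49690) = 1944618150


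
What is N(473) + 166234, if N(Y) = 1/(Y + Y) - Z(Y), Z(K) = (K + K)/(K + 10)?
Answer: 75954412379/456918 ≈ 1.6623e+5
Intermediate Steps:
Z(K) = 2*K/(10 + K) (Z(K) = (2*K)/(10 + K) = 2*K/(10 + K))
N(Y) = 1/(2*Y) - 2*Y/(10 + Y) (N(Y) = 1/(Y + Y) - 2*Y/(10 + Y) = 1/(2*Y) - 2*Y/(10 + Y))
N(473) + 166234 = (½)*(10 + 473 - 4*473²)/(473*(10 + 473)) + 166234 = (½)*(1/473)*(10 + 473 - 4*223729)/483 + 166234 = (½)*(1/473)*(1/483)*(10 + 473 - 894916) + 166234 = (½)*(1/473)*(1/483)*(-894433) + 166234 = -894433/456918 + 166234 = 75954412379/456918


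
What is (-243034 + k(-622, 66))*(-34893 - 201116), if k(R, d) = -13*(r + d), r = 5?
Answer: 57576047613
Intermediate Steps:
k(R, d) = -65 - 13*d (k(R, d) = -13*(5 + d) = -65 - 13*d)
(-243034 + k(-622, 66))*(-34893 - 201116) = (-243034 + (-65 - 13*66))*(-34893 - 201116) = (-243034 + (-65 - 858))*(-236009) = (-243034 - 923)*(-236009) = -243957*(-236009) = 57576047613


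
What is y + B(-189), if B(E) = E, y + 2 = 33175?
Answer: 32984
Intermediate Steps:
y = 33173 (y = -2 + 33175 = 33173)
y + B(-189) = 33173 - 189 = 32984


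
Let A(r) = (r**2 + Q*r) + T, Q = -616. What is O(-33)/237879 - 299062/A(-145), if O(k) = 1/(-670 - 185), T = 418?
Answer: -6758354114617/2503078209315 ≈ -2.7000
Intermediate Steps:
O(k) = -1/855 (O(k) = 1/(-855) = -1/855)
A(r) = 418 + r**2 - 616*r (A(r) = (r**2 - 616*r) + 418 = 418 + r**2 - 616*r)
O(-33)/237879 - 299062/A(-145) = -1/855/237879 - 299062/(418 + (-145)**2 - 616*(-145)) = -1/855*1/237879 - 299062/(418 + 21025 + 89320) = -1/203386545 - 299062/110763 = -6758354114617/2503078209315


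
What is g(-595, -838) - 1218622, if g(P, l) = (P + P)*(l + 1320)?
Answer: -1792202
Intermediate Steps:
g(P, l) = 2*P*(1320 + l) (g(P, l) = (2*P)*(1320 + l) = 2*P*(1320 + l))
g(-595, -838) - 1218622 = 2*(-595)*(1320 - 838) - 1218622 = 2*(-595)*482 - 1218622 = -573580 - 1218622 = -1792202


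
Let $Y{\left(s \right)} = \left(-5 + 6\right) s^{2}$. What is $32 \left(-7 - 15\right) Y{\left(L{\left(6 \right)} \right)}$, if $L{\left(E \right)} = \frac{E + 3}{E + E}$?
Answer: $-396$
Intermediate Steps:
$L{\left(E \right)} = \frac{3 + E}{2 E}$
$Y{\left(s \right)} = s^{2}$ ($Y{\left(s \right)} = 1 s^{2} = s^{2}$)
$32 \left(-7 - 15\right) Y{\left(L{\left(6 \right)} \right)} = 32 \left(-7 - 15\right) \left(\frac{3 + 6}{2 \cdot 6}\right)^{2} = 32 \left(-7 - 15\right) \left(\frac{1}{2} \cdot \frac{1}{6} \cdot 9\right)^{2} = 32 \left(-22\right) \left(\frac{3}{4}\right)^{2} = \left(-704\right) \frac{9}{16} = -396$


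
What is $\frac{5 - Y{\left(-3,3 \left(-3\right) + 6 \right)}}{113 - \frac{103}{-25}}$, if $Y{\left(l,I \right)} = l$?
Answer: $\frac{25}{366} \approx 0.068306$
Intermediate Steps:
$\frac{5 - Y{\left(-3,3 \left(-3\right) + 6 \right)}}{113 - \frac{103}{-25}} = \frac{5 - -3}{113 - \frac{103}{-25}} = \frac{5 + 3}{113 - - \frac{103}{25}} = \frac{8}{113 + \frac{103}{25}} = \frac{8}{\frac{2928}{25}} = 8 \cdot \frac{25}{2928} = \frac{25}{366}$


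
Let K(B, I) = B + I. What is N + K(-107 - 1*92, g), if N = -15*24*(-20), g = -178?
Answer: 6823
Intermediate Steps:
N = 7200 (N = -360*(-20) = 7200)
N + K(-107 - 1*92, g) = 7200 + ((-107 - 1*92) - 178) = 7200 + ((-107 - 92) - 178) = 7200 + (-199 - 178) = 7200 - 377 = 6823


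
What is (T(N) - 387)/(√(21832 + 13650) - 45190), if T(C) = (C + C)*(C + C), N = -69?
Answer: -140518305/340350103 - 6219*√35482/680700206 ≈ -0.41459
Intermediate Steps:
T(C) = 4*C² (T(C) = (2*C)*(2*C) = 4*C²)
(T(N) - 387)/(√(21832 + 13650) - 45190) = (4*(-69)² - 387)/(√(21832 + 13650) - 45190) = (4*4761 - 387)/(√35482 - 45190) = (19044 - 387)/(-45190 + √35482) = 18657/(-45190 + √35482)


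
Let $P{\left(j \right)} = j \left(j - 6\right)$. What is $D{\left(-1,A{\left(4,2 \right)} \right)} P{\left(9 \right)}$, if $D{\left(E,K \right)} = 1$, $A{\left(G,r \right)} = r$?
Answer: $27$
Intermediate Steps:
$P{\left(j \right)} = j \left(-6 + j\right)$
$D{\left(-1,A{\left(4,2 \right)} \right)} P{\left(9 \right)} = 1 \cdot 9 \left(-6 + 9\right) = 1 \cdot 9 \cdot 3 = 1 \cdot 27 = 27$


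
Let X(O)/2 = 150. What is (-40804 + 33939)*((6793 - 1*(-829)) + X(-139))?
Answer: -54384530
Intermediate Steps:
X(O) = 300 (X(O) = 2*150 = 300)
(-40804 + 33939)*((6793 - 1*(-829)) + X(-139)) = (-40804 + 33939)*((6793 - 1*(-829)) + 300) = -6865*((6793 + 829) + 300) = -6865*(7622 + 300) = -6865*7922 = -54384530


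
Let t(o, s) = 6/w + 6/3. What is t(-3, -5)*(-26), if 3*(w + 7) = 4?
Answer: -416/17 ≈ -24.471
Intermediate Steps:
w = -17/3 (w = -7 + (⅓)*4 = -7 + 4/3 = -17/3 ≈ -5.6667)
t(o, s) = 16/17 (t(o, s) = 6/(-17/3) + 6/3 = 6*(-3/17) + 6*(⅓) = -18/17 + 2 = 16/17)
t(-3, -5)*(-26) = (16/17)*(-26) = -416/17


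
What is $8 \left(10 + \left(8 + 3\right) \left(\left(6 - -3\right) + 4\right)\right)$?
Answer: $1224$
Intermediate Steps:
$8 \left(10 + \left(8 + 3\right) \left(\left(6 - -3\right) + 4\right)\right) = 8 \left(10 + 11 \left(\left(6 + 3\right) + 4\right)\right) = 8 \left(10 + 11 \left(9 + 4\right)\right) = 8 \left(10 + 11 \cdot 13\right) = 8 \left(10 + 143\right) = 8 \cdot 153 = 1224$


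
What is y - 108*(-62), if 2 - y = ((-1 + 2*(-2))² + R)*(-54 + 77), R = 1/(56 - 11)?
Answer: 275512/45 ≈ 6122.5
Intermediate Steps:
R = 1/45 ≈ 0.022222
y = -25808/45 (y = 2 - ((-1 + 2*(-2))² + 1/45)*(-54 + 77) = 2 - ((-1 - 4)² + 1/45)*23 = 2 - ((-5)² + 1/45)*23 = 2 - (25 + 1/45)*23 = 2 - 1126*23/45 = 2 - 1*25898/45 = 2 - 25898/45 = -25808/45 ≈ -573.51)
y - 108*(-62) = -25808/45 - 108*(-62) = -25808/45 + 6696 = 275512/45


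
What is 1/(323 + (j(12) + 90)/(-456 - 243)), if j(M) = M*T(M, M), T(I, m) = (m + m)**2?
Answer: 233/72925 ≈ 0.0031951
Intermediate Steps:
T(I, m) = 4*m**2 (T(I, m) = (2*m)**2 = 4*m**2)
j(M) = 4*M**3 (j(M) = M*(4*M**2) = 4*M**3)
1/(323 + (j(12) + 90)/(-456 - 243)) = 1/(323 + (4*12**3 + 90)/(-456 - 243)) = 1/(323 + (4*1728 + 90)/(-699)) = 1/(323 + (6912 + 90)*(-1/699)) = 1/(323 + 7002*(-1/699)) = 1/(323 - 2334/233) = 1/(72925/233) = 233/72925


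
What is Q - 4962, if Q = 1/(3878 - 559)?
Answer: -16468877/3319 ≈ -4962.0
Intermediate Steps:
Q = 1/3319 ≈ 0.00030130
Q - 4962 = 1/3319 - 4962 = -16468877/3319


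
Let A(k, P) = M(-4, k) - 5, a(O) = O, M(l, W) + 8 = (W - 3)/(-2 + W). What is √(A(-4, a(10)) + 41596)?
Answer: √1497030/6 ≈ 203.92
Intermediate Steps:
M(l, W) = -8 + (-3 + W)/(-2 + W) (M(l, W) = -8 + (W - 3)/(-2 + W) = -8 + (-3 + W)/(-2 + W))
A(k, P) = -5 + (13 - 7*k)/(-2 + k) (A(k, P) = (13 - 7*k)/(-2 + k) - 5 = -5 + (13 - 7*k)/(-2 + k))
√(A(-4, a(10)) + 41596) = √((23 - 12*(-4))/(-2 - 4) + 41596) = √((23 + 48)/(-6) + 41596) = √(-⅙*71 + 41596) = √(-71/6 + 41596) = √(249505/6) = √1497030/6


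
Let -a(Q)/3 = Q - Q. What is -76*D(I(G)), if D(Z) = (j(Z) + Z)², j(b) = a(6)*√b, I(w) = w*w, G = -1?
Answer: -76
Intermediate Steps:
a(Q) = 0 (a(Q) = -3*(Q - Q) = -3*0 = 0)
I(w) = w²
j(b) = 0 (j(b) = 0*√b = 0)
D(Z) = Z² (D(Z) = (0 + Z)² = Z²)
-76*D(I(G)) = -76*((-1)²)² = -76*1² = -76*1 = -76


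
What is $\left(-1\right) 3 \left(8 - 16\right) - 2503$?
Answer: $-2479$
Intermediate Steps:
$\left(-1\right) 3 \left(8 - 16\right) - 2503 = - 3 \left(8 - 16\right) - 2503 = \left(-3\right) \left(-8\right) - 2503 = 24 - 2503 = -2479$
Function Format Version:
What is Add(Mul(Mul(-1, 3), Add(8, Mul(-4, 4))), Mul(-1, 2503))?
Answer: -2479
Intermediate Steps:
Add(Mul(Mul(-1, 3), Add(8, Mul(-4, 4))), Mul(-1, 2503)) = Add(Mul(-3, Add(8, -16)), -2503) = Add(Mul(-3, -8), -2503) = Add(24, -2503) = -2479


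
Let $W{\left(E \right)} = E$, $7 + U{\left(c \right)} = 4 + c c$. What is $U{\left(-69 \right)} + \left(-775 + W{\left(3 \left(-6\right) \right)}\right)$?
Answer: $3965$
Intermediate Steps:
$U{\left(c \right)} = -3 + c^{2}$ ($U{\left(c \right)} = -7 + \left(4 + c c\right) = -7 + \left(4 + c^{2}\right) = -3 + c^{2}$)
$U{\left(-69 \right)} + \left(-775 + W{\left(3 \left(-6\right) \right)}\right) = \left(-3 + \left(-69\right)^{2}\right) + \left(-775 + 3 \left(-6\right)\right) = \left(-3 + 4761\right) - 793 = 4758 - 793 = 3965$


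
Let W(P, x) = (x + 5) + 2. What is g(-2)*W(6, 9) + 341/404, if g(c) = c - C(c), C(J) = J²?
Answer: -38443/404 ≈ -95.156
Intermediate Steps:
W(P, x) = 7 + x (W(P, x) = (5 + x) + 2 = 7 + x)
g(c) = c - c²
g(-2)*W(6, 9) + 341/404 = (-2*(1 - 1*(-2)))*(7 + 9) + 341/404 = -2*(1 + 2)*16 + 341*(1/404) = -2*3*16 + 341/404 = -6*16 + 341/404 = -96 + 341/404 = -38443/404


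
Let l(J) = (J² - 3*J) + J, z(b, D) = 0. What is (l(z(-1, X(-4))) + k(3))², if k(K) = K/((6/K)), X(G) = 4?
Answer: 9/4 ≈ 2.2500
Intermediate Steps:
k(K) = K²/6 (k(K) = K*(K/6) = K²/6)
l(J) = J² - 2*J
(l(z(-1, X(-4))) + k(3))² = (0*(-2 + 0) + (⅙)*3²)² = (0*(-2) + (⅙)*9)² = (0 + 3/2)² = (3/2)² = 9/4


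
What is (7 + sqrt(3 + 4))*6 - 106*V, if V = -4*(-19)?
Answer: -8014 + 6*sqrt(7) ≈ -7998.1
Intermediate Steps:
V = 76
(7 + sqrt(3 + 4))*6 - 106*V = (7 + sqrt(3 + 4))*6 - 106*76 = (7 + sqrt(7))*6 - 8056 = (42 + 6*sqrt(7)) - 8056 = -8014 + 6*sqrt(7)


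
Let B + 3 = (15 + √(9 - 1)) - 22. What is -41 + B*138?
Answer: -1421 + 276*√2 ≈ -1030.7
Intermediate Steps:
B = -10 + 2*√2 (B = -3 + ((15 + √(9 - 1)) - 22) = -3 + ((15 + √8) - 22) = -3 + ((15 + 2*√2) - 22) = -3 + (-7 + 2*√2) = -10 + 2*√2 ≈ -7.1716)
-41 + B*138 = -41 + (-10 + 2*√2)*138 = -41 + (-1380 + 276*√2) = -1421 + 276*√2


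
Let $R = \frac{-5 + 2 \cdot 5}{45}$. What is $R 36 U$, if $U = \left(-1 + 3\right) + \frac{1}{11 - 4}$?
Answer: $\frac{60}{7} \approx 8.5714$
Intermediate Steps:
$U = \frac{15}{7}$ ($U = 2 + \frac{1}{7} = \frac{15}{7} \approx 2.1429$)
$R = \frac{1}{9}$ ($R = \left(-5 + 10\right) \frac{1}{45} = 5 \cdot \frac{1}{45} = \frac{1}{9} \approx 0.11111$)
$R 36 U = \frac{1}{9} \cdot 36 \cdot \frac{15}{7} = 4 \cdot \frac{15}{7} = \frac{60}{7}$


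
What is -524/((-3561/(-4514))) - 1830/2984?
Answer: -3532339627/5313012 ≈ -664.85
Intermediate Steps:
-524/((-3561/(-4514))) - 1830/2984 = -524/((-3561*(-1/4514))) - 1830*1/2984 = -524/3561/4514 - 915/1492 = -524*4514/3561 - 915/1492 = -2365336/3561 - 915/1492 = -3532339627/5313012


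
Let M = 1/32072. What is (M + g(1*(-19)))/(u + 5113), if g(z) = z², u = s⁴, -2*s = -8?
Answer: 1653999/24599224 ≈ 0.067238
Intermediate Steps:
s = 4 (s = -½*(-8) = 4)
u = 256 (u = 4⁴ = 256)
M = 1/32072 ≈ 3.1180e-5
(M + g(1*(-19)))/(u + 5113) = (1/32072 + (1*(-19))²)/(256 + 5113) = (1/32072 + (-19)²)/5369 = (1/32072 + 361)*(1/5369) = (11577993/32072)*(1/5369) = 1653999/24599224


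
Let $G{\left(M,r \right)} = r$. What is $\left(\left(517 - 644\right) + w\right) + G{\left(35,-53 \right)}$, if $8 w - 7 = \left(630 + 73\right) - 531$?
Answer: $- \frac{1261}{8} \approx -157.63$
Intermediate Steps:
$w = \frac{179}{8}$ ($w = \frac{7}{8} + \frac{\left(630 + 73\right) - 531}{8} = \frac{7}{8} + \frac{703 - 531}{8} = \frac{7}{8} + \frac{1}{8} \cdot 172 = \frac{7}{8} + \frac{43}{2} = \frac{179}{8} \approx 22.375$)
$\left(\left(517 - 644\right) + w\right) + G{\left(35,-53 \right)} = \left(\left(517 - 644\right) + \frac{179}{8}\right) - 53 = \left(-127 + \frac{179}{8}\right) - 53 = - \frac{837}{8} - 53 = - \frac{1261}{8}$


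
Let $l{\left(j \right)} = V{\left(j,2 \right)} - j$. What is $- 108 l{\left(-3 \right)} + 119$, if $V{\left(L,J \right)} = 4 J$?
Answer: $-1069$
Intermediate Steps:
$l{\left(j \right)} = 8 - j$ ($l{\left(j \right)} = 4 \cdot 2 - j = 8 - j$)
$- 108 l{\left(-3 \right)} + 119 = - 108 \left(8 - -3\right) + 119 = - 108 \left(8 + 3\right) + 119 = \left(-108\right) 11 + 119 = -1188 + 119 = -1069$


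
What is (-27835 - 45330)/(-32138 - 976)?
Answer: 73165/33114 ≈ 2.2095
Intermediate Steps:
(-27835 - 45330)/(-32138 - 976) = -73165/(-33114) = -73165*(-1/33114) = 73165/33114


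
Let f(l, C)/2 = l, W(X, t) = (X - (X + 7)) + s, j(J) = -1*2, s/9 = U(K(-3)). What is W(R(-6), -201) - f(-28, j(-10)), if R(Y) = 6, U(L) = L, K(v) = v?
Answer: 22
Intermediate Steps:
s = -27 (s = 9*(-3) = -27)
j(J) = -2
W(X, t) = -34 (W(X, t) = (X - (X + 7)) - 27 = (X - (7 + X)) - 27 = (X + (-7 - X)) - 27 = -7 - 27 = -34)
f(l, C) = 2*l
W(R(-6), -201) - f(-28, j(-10)) = -34 - 2*(-28) = -34 - 1*(-56) = -34 + 56 = 22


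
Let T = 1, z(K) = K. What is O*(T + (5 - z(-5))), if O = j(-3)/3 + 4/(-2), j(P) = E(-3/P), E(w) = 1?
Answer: -55/3 ≈ -18.333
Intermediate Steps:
j(P) = 1
O = -5/3 (O = 1/3 + 4/(-2) = 1*(⅓) + 4*(-½) = ⅓ - 2 = -5/3 ≈ -1.6667)
O*(T + (5 - z(-5))) = -5*(1 + (5 - 1*(-5)))/3 = -5*(1 + (5 + 5))/3 = -5*(1 + 10)/3 = -5/3*11 = -55/3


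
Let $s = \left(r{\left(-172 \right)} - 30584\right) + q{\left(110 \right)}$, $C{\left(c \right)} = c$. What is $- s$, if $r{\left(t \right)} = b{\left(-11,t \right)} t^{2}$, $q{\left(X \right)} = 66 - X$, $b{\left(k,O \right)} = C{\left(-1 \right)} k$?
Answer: $-294796$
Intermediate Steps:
$b{\left(k,O \right)} = - k$
$r{\left(t \right)} = 11 t^{2}$ ($r{\left(t \right)} = \left(-1\right) \left(-11\right) t^{2} = 11 t^{2}$)
$s = 294796$ ($s = \left(11 \left(-172\right)^{2} - 30584\right) + \left(66 - 110\right) = \left(11 \cdot 29584 - 30584\right) + \left(66 - 110\right) = \left(325424 - 30584\right) - 44 = 294840 - 44 = 294796$)
$- s = \left(-1\right) 294796 = -294796$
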